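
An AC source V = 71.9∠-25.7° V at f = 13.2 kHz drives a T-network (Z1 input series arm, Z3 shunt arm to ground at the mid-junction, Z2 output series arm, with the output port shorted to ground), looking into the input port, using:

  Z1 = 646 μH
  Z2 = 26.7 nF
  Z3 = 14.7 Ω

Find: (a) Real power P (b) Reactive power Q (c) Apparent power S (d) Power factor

Step 1 — Angular frequency: ω = 2π·f = 2π·1.32e+04 = 8.294e+04 rad/s.
Step 2 — Component impedances:
  Z1: Z = jωL = j·8.294e+04·0.000646 = 0 + j53.58 Ω
  Z2: Z = 1/(jωC) = -j/(ω·C) = 0 - j451.6 Ω
  Z3: Z = R = 14.7 Ω
Step 3 — With the output port shorted to ground, the output series arm Z2 runs from the junction to ground; the shunt arm Z3 also runs from the junction to ground. They appear in parallel: Z3 || Z2 = 14.68 - j0.478 Ω.
Step 4 — Series with input arm Z1: Z_in = Z1 + (Z3 || Z2) = 14.68 + j53.1 Ω = 55.09∠74.5° Ω.
Step 5 — Source phasor: V = 71.9∠-25.7° V = 64.79 - j31.18 V.
Step 6 — Current: I = V / Z = -0.232 - j1.284 A = 1.305∠-100.2° A.
Step 7 — Complex power: S = V·I* = 25.01 + j90.44 VA.
Step 8 — Real power: P = Re(S) = 25.01 W.
Step 9 — Reactive power: Q = Im(S) = 90.44 VAR.
Step 10 — Apparent power: |S| = 93.83 VA.
Step 11 — Power factor: PF = P/|S| = 0.2665 (lagging).

(a) P = 25.01 W  (b) Q = 90.44 VAR  (c) S = 93.83 VA  (d) PF = 0.2665 (lagging)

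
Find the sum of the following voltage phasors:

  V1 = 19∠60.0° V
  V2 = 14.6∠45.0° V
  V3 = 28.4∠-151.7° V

Step 1 — Convert each phasor to rectangular form:
  V1 = 19·(cos(60.0°) + j·sin(60.0°)) = 9.5 + j16.45 V
  V2 = 14.6·(cos(45.0°) + j·sin(45.0°)) = 10.32 + j10.32 V
  V3 = 28.4·(cos(-151.7°) + j·sin(-151.7°)) = -25.01 - j13.46 V
Step 2 — Sum components: V_total = -5.182 + j13.31 V.
Step 3 — Convert to polar: |V_total| = 14.29 V, ∠V_total = 111.3°.

V_total = 14.29∠111.3° V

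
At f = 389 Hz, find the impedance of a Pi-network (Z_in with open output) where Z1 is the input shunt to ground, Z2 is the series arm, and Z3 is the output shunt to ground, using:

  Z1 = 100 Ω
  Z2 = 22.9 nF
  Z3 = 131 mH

Step 1 — Angular frequency: ω = 2π·f = 2π·389 = 2444 rad/s.
Step 2 — Component impedances:
  Z1: Z = R = 100 Ω
  Z2: Z = 1/(jωC) = -j/(ω·C) = 0 - j1.787e+04 Ω
  Z3: Z = jωL = j·2444·0.131 = 0 + j320.2 Ω
Step 3 — With open output, the series arm Z2 and the output shunt Z3 appear in series to ground: Z2 + Z3 = 0 - j1.755e+04 Ω.
Step 4 — Parallel with input shunt Z1: Z_in = Z1 || (Z2 + Z3) = 100 - j0.5699 Ω = 100∠-0.3° Ω.

Z = 100 - j0.5699 Ω = 100∠-0.3° Ω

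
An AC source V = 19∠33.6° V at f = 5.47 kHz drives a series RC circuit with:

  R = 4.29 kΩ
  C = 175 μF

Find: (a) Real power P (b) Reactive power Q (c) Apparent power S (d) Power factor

Step 1 — Angular frequency: ω = 2π·f = 2π·5470 = 3.437e+04 rad/s.
Step 2 — Component impedances:
  R: Z = R = 4290 Ω
  C: Z = 1/(jωC) = -j/(ω·C) = 0 - j0.1663 Ω
Step 3 — Series combination: Z_total = R + C = 4290 - j0.1663 Ω = 4290∠-0.0° Ω.
Step 4 — Source phasor: V = 19∠33.6° V = 15.83 + j10.51 V.
Step 5 — Current: I = V / Z = 0.003689 + j0.002451 A = 0.004429∠33.6° A.
Step 6 — Complex power: S = V·I* = 0.08415 - j3.261e-06 VA.
Step 7 — Real power: P = Re(S) = 0.08415 W.
Step 8 — Reactive power: Q = Im(S) = -3.261e-06 VAR.
Step 9 — Apparent power: |S| = 0.08415 VA.
Step 10 — Power factor: PF = P/|S| = 1 (leading).

(a) P = 0.08415 W  (b) Q = -3.261e-06 VAR  (c) S = 0.08415 VA  (d) PF = 1 (leading)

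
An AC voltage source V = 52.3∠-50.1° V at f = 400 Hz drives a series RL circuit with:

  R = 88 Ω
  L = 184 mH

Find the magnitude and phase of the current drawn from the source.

Step 1 — Angular frequency: ω = 2π·f = 2π·400 = 2513 rad/s.
Step 2 — Component impedances:
  R: Z = R = 88 Ω
  L: Z = jωL = j·2513·0.184 = 0 + j462.4 Ω
Step 3 — Series combination: Z_total = R + L = 88 + j462.4 Ω = 470.7∠79.2° Ω.
Step 4 — Source phasor: V = 52.3∠-50.1° V = 33.55 - j40.12 V.
Step 5 — Ohm's law: I = V / Z_total = (33.55 - j40.12) / (88 + j462.4) = -0.07041 - j0.08594 A.
Step 6 — Convert to polar: |I| = 0.1111 A, ∠I = -129.3°.

I = 0.1111∠-129.3° A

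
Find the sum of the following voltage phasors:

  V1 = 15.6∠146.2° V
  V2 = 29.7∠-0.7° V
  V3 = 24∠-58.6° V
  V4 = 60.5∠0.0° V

Step 1 — Convert each phasor to rectangular form:
  V1 = 15.6·(cos(146.2°) + j·sin(146.2°)) = -12.96 + j8.678 V
  V2 = 29.7·(cos(-0.7°) + j·sin(-0.7°)) = 29.7 - j0.3628 V
  V3 = 24·(cos(-58.6°) + j·sin(-58.6°)) = 12.5 - j20.49 V
  V4 = 60.5·(cos(0.0°) + j·sin(0.0°)) = 60.5 V
Step 2 — Sum components: V_total = 89.74 - j12.17 V.
Step 3 — Convert to polar: |V_total| = 90.56 V, ∠V_total = -7.7°.

V_total = 90.56∠-7.7° V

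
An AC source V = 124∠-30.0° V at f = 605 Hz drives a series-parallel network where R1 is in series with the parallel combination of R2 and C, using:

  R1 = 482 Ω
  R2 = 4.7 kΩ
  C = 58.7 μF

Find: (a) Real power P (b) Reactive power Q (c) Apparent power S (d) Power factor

Step 1 — Angular frequency: ω = 2π·f = 2π·605 = 3801 rad/s.
Step 2 — Component impedances:
  R1: Z = R = 482 Ω
  R2: Z = R = 4700 Ω
  C: Z = 1/(jωC) = -j/(ω·C) = 0 - j4.482 Ω
Step 3 — Parallel branch: R2 || C = 1/(1/R2 + 1/C) = 0.004273 - j4.482 Ω.
Step 4 — Series with R1: Z_total = R1 + (R2 || C) = 482 - j4.482 Ω = 482∠-0.5° Ω.
Step 5 — Source phasor: V = 124∠-30.0° V = 107.4 - j62 V.
Step 6 — Current: I = V / Z = 0.224 - j0.1265 A = 0.2572∠-29.5° A.
Step 7 — Complex power: S = V·I* = 31.9 - j0.2966 VA.
Step 8 — Real power: P = Re(S) = 31.9 W.
Step 9 — Reactive power: Q = Im(S) = -0.2966 VAR.
Step 10 — Apparent power: |S| = 31.9 VA.
Step 11 — Power factor: PF = P/|S| = 1 (leading).

(a) P = 31.9 W  (b) Q = -0.2966 VAR  (c) S = 31.9 VA  (d) PF = 1 (leading)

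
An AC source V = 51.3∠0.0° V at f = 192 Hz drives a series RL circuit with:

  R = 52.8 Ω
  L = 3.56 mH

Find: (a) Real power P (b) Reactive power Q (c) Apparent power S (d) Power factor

Step 1 — Angular frequency: ω = 2π·f = 2π·192 = 1206 rad/s.
Step 2 — Component impedances:
  R: Z = R = 52.8 Ω
  L: Z = jωL = j·1206·0.00356 = 0 + j4.295 Ω
Step 3 — Series combination: Z_total = R + L = 52.8 + j4.295 Ω = 52.97∠4.7° Ω.
Step 4 — Source phasor: V = 51.3∠0.0° V = 51.3 V.
Step 5 — Current: I = V / Z = 0.9652 - j0.07851 A = 0.9684∠-4.7° A.
Step 6 — Complex power: S = V·I* = 49.52 + j4.027 VA.
Step 7 — Real power: P = Re(S) = 49.52 W.
Step 8 — Reactive power: Q = Im(S) = 4.027 VAR.
Step 9 — Apparent power: |S| = 49.68 VA.
Step 10 — Power factor: PF = P/|S| = 0.9967 (lagging).

(a) P = 49.52 W  (b) Q = 4.027 VAR  (c) S = 49.68 VA  (d) PF = 0.9967 (lagging)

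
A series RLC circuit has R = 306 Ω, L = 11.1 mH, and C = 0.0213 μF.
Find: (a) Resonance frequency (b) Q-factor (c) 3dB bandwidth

Step 1 — Resonance: ω₀ = 1/√(LC) = 1/√(0.0111·2.13e-08) = 6.504e+04 rad/s.
Step 2 — f₀ = ω₀/(2π) = 1.035e+04 Hz.
Step 3 — Series Q: Q = ω₀L/R = 6.504e+04·0.0111/306 = 2.359.
Step 4 — Bandwidth: Δω = ω₀/Q = 2.757e+04 rad/s; BW = Δω/(2π) = 4388 Hz.

(a) f₀ = 1.035e+04 Hz  (b) Q = 2.359  (c) BW = 4388 Hz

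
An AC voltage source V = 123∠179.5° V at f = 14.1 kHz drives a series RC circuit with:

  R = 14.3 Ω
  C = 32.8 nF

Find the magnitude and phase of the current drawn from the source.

Step 1 — Angular frequency: ω = 2π·f = 2π·1.41e+04 = 8.859e+04 rad/s.
Step 2 — Component impedances:
  R: Z = R = 14.3 Ω
  C: Z = 1/(jωC) = -j/(ω·C) = 0 - j344.1 Ω
Step 3 — Series combination: Z_total = R + C = 14.3 - j344.1 Ω = 344.4∠-87.6° Ω.
Step 4 — Source phasor: V = 123∠179.5° V = -123 + j1.073 V.
Step 5 — Ohm's law: I = V / Z_total = (-123 + j1.073) / (14.3 - j344.1) = -0.01794 - j0.3567 A.
Step 6 — Convert to polar: |I| = 0.3571 A, ∠I = -92.9°.

I = 0.3571∠-92.9° A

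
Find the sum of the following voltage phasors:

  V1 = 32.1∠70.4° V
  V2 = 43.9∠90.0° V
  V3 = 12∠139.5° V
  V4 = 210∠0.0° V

Step 1 — Convert each phasor to rectangular form:
  V1 = 32.1·(cos(70.4°) + j·sin(70.4°)) = 10.77 + j30.24 V
  V2 = 43.9·(cos(90.0°) + j·sin(90.0°)) = 0 + j43.9 V
  V3 = 12·(cos(139.5°) + j·sin(139.5°)) = -9.125 + j7.793 V
  V4 = 210·(cos(0.0°) + j·sin(0.0°)) = 210 V
Step 2 — Sum components: V_total = 211.6 + j81.93 V.
Step 3 — Convert to polar: |V_total| = 226.9 V, ∠V_total = 21.2°.

V_total = 226.9∠21.2° V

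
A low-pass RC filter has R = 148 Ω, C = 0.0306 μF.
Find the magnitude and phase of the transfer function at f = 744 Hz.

Step 1 — Angular frequency: ω = 2π·744 = 4675 rad/s.
Step 2 — Transfer function: H(jω) = 1/(1 + jωRC).
Step 3 — Denominator: 1 + jωRC = 1 + j·4675·148·3.06e-08 = 1 + j0.02117.
Step 4 — H = 0.9996 - j0.02116.
Step 5 — Magnitude: |H| = 0.9998 (-0.0 dB); phase: φ = -1.2°.

|H| = 0.9998 (-0.0 dB), φ = -1.2°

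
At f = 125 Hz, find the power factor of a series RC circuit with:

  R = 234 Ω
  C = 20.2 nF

Step 1 — Angular frequency: ω = 2π·f = 2π·125 = 785.4 rad/s.
Step 2 — Component impedances:
  R: Z = R = 234 Ω
  C: Z = 1/(jωC) = -j/(ω·C) = 0 - j6.303e+04 Ω
Step 3 — Series combination: Z_total = R + C = 234 - j6.303e+04 Ω = 6.303e+04∠-89.8° Ω.
Step 4 — Power factor: PF = cos(φ) = Re(Z)/|Z| = 234/63032 = 0.003712.
Step 5 — Type: Im(Z) = -6.303e+04 ⇒ leading (phase φ = -89.8°).

PF = 0.003712 (leading, φ = -89.8°)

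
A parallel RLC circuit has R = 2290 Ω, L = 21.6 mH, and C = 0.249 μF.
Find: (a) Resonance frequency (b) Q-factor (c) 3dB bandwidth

Step 1 — Resonance: ω₀ = 1/√(LC) = 1/√(0.0216·2.49e-07) = 1.364e+04 rad/s.
Step 2 — f₀ = ω₀/(2π) = 2170 Hz.
Step 3 — Parallel Q: Q = R/(ω₀L) = 2290/(1.364e+04·0.0216) = 7.775.
Step 4 — Bandwidth: Δω = ω₀/Q = 1754 rad/s; BW = Δω/(2π) = 279.1 Hz.

(a) f₀ = 2170 Hz  (b) Q = 7.775  (c) BW = 279.1 Hz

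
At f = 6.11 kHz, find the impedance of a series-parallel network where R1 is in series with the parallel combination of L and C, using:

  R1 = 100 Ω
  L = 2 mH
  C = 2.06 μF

Step 1 — Angular frequency: ω = 2π·f = 2π·6110 = 3.839e+04 rad/s.
Step 2 — Component impedances:
  R1: Z = R = 100 Ω
  L: Z = jωL = j·3.839e+04·0.002 = 0 + j76.78 Ω
  C: Z = 1/(jωC) = -j/(ω·C) = 0 - j12.64 Ω
Step 3 — Parallel branch: L || C = 1/(1/L + 1/C) = 0 - j15.14 Ω.
Step 4 — Series with R1: Z_total = R1 + (L || C) = 100 - j15.14 Ω = 101.1∠-8.6° Ω.

Z = 100 - j15.14 Ω = 101.1∠-8.6° Ω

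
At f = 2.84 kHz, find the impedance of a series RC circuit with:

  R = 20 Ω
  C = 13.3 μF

Step 1 — Angular frequency: ω = 2π·f = 2π·2840 = 1.784e+04 rad/s.
Step 2 — Component impedances:
  R: Z = R = 20 Ω
  C: Z = 1/(jωC) = -j/(ω·C) = 0 - j4.214 Ω
Step 3 — Series combination: Z_total = R + C = 20 - j4.214 Ω = 20.44∠-11.9° Ω.

Z = 20 - j4.214 Ω = 20.44∠-11.9° Ω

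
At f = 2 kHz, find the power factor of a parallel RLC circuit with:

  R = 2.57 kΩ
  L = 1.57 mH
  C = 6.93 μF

Step 1 — Angular frequency: ω = 2π·f = 2π·2000 = 1.257e+04 rad/s.
Step 2 — Component impedances:
  R: Z = R = 2570 Ω
  L: Z = jωL = j·1.257e+04·0.00157 = 0 + j19.73 Ω
  C: Z = 1/(jωC) = -j/(ω·C) = 0 - j11.48 Ω
Step 3 — Parallel combination: 1/Z_total = 1/R + 1/L + 1/C; Z_total = 0.2937 - j27.47 Ω = 27.47∠-89.4° Ω.
Step 4 — Power factor: PF = cos(φ) = Re(Z)/|Z| = 0.2937/27.47 = 0.01069.
Step 5 — Type: Im(Z) = -27.47 ⇒ leading (phase φ = -89.4°).

PF = 0.01069 (leading, φ = -89.4°)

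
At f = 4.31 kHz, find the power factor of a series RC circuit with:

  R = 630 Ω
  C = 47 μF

Step 1 — Angular frequency: ω = 2π·f = 2π·4310 = 2.708e+04 rad/s.
Step 2 — Component impedances:
  R: Z = R = 630 Ω
  C: Z = 1/(jωC) = -j/(ω·C) = 0 - j0.7857 Ω
Step 3 — Series combination: Z_total = R + C = 630 - j0.7857 Ω = 630∠-0.1° Ω.
Step 4 — Power factor: PF = cos(φ) = Re(Z)/|Z| = 630/630 = 1.
Step 5 — Type: Im(Z) = -0.7857 ⇒ leading (phase φ = -0.1°).

PF = 1 (leading, φ = -0.1°)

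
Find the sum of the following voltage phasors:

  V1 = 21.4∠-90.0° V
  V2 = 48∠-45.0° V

Step 1 — Convert each phasor to rectangular form:
  V1 = 21.4·(cos(-90.0°) + j·sin(-90.0°)) = 0 - j21.4 V
  V2 = 48·(cos(-45.0°) + j·sin(-45.0°)) = 33.94 - j33.94 V
Step 2 — Sum components: V_total = 33.94 - j55.34 V.
Step 3 — Convert to polar: |V_total| = 64.92 V, ∠V_total = -58.5°.

V_total = 64.92∠-58.5° V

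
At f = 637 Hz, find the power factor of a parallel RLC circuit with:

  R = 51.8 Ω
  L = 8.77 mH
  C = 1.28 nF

Step 1 — Angular frequency: ω = 2π·f = 2π·637 = 4002 rad/s.
Step 2 — Component impedances:
  R: Z = R = 51.8 Ω
  L: Z = jωL = j·4002·0.00877 = 0 + j35.1 Ω
  C: Z = 1/(jωC) = -j/(ω·C) = 0 - j1.952e+05 Ω
Step 3 — Parallel combination: 1/Z_total = 1/R + 1/L + 1/C; Z_total = 16.3 + j24.06 Ω = 29.06∠55.9° Ω.
Step 4 — Power factor: PF = cos(φ) = Re(Z)/|Z| = 16.305/29.062 = 0.561.
Step 5 — Type: Im(Z) = 24.06 ⇒ lagging (phase φ = 55.9°).

PF = 0.561 (lagging, φ = 55.9°)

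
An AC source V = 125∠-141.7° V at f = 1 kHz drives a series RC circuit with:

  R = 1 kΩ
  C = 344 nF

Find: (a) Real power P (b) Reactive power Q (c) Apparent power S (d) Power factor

Step 1 — Angular frequency: ω = 2π·f = 2π·1000 = 6283 rad/s.
Step 2 — Component impedances:
  R: Z = R = 1000 Ω
  C: Z = 1/(jωC) = -j/(ω·C) = 0 - j462.7 Ω
Step 3 — Series combination: Z_total = R + C = 1000 - j462.7 Ω = 1102∠-24.8° Ω.
Step 4 — Source phasor: V = 125∠-141.7° V = -98.1 - j77.47 V.
Step 5 — Current: I = V / Z = -0.05128 - j0.1012 A = 0.1134∠-116.9° A.
Step 6 — Complex power: S = V·I* = 12.87 - j5.954 VA.
Step 7 — Real power: P = Re(S) = 12.87 W.
Step 8 — Reactive power: Q = Im(S) = -5.954 VAR.
Step 9 — Apparent power: |S| = 14.18 VA.
Step 10 — Power factor: PF = P/|S| = 0.9076 (leading).

(a) P = 12.87 W  (b) Q = -5.954 VAR  (c) S = 14.18 VA  (d) PF = 0.9076 (leading)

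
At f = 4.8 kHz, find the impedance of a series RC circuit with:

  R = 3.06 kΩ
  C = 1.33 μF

Step 1 — Angular frequency: ω = 2π·f = 2π·4800 = 3.016e+04 rad/s.
Step 2 — Component impedances:
  R: Z = R = 3060 Ω
  C: Z = 1/(jωC) = -j/(ω·C) = 0 - j24.93 Ω
Step 3 — Series combination: Z_total = R + C = 3060 - j24.93 Ω = 3060∠-0.5° Ω.

Z = 3060 - j24.93 Ω = 3060∠-0.5° Ω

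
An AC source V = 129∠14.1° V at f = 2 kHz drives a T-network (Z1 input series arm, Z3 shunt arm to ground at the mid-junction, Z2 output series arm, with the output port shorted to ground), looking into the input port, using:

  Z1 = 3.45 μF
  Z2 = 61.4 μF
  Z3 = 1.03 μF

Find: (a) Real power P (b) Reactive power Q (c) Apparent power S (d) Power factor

Step 1 — Angular frequency: ω = 2π·f = 2π·2000 = 1.257e+04 rad/s.
Step 2 — Component impedances:
  Z1: Z = 1/(jωC) = -j/(ω·C) = 0 - j23.07 Ω
  Z2: Z = 1/(jωC) = -j/(ω·C) = 0 - j1.296 Ω
  Z3: Z = 1/(jωC) = -j/(ω·C) = 0 - j77.26 Ω
Step 3 — With the output port shorted to ground, the output series arm Z2 runs from the junction to ground; the shunt arm Z3 also runs from the junction to ground. They appear in parallel: Z3 || Z2 = 0 - j1.275 Ω.
Step 4 — Series with input arm Z1: Z_in = Z1 + (Z3 || Z2) = 0 - j24.34 Ω = 24.34∠-90.0° Ω.
Step 5 — Source phasor: V = 129∠14.1° V = 125.1 + j31.43 V.
Step 6 — Current: I = V / Z = -1.291 + j5.14 A = 5.3∠104.1° A.
Step 7 — Complex power: S = V·I* = 0 - j683.7 VA.
Step 8 — Real power: P = Re(S) = 0 W.
Step 9 — Reactive power: Q = Im(S) = -683.7 VAR.
Step 10 — Apparent power: |S| = 683.7 VA.
Step 11 — Power factor: PF = P/|S| = 0 (leading).

(a) P = 0 W  (b) Q = -683.7 VAR  (c) S = 683.7 VA  (d) PF = 0 (leading)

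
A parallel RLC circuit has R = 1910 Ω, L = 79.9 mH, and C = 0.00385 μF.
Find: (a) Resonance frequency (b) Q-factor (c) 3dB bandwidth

Step 1 — Resonance: ω₀ = 1/√(LC) = 1/√(0.0799·3.85e-09) = 5.702e+04 rad/s.
Step 2 — f₀ = ω₀/(2π) = 9074 Hz.
Step 3 — Parallel Q: Q = R/(ω₀L) = 1910/(5.702e+04·0.0799) = 0.4193.
Step 4 — Bandwidth: Δω = ω₀/Q = 1.36e+05 rad/s; BW = Δω/(2π) = 2.164e+04 Hz.

(a) f₀ = 9074 Hz  (b) Q = 0.4193  (c) BW = 2.164e+04 Hz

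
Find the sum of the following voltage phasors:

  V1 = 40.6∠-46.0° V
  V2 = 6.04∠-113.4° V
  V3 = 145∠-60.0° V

Step 1 — Convert each phasor to rectangular form:
  V1 = 40.6·(cos(-46.0°) + j·sin(-46.0°)) = 28.2 - j29.21 V
  V2 = 6.04·(cos(-113.4°) + j·sin(-113.4°)) = -2.399 - j5.543 V
  V3 = 145·(cos(-60.0°) + j·sin(-60.0°)) = 72.5 - j125.6 V
Step 2 — Sum components: V_total = 98.3 - j160.3 V.
Step 3 — Convert to polar: |V_total| = 188.1 V, ∠V_total = -58.5°.

V_total = 188.1∠-58.5° V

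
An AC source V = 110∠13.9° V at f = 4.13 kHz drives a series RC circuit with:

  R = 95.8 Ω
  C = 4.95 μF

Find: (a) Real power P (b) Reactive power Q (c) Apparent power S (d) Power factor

Step 1 — Angular frequency: ω = 2π·f = 2π·4130 = 2.595e+04 rad/s.
Step 2 — Component impedances:
  R: Z = R = 95.8 Ω
  C: Z = 1/(jωC) = -j/(ω·C) = 0 - j7.785 Ω
Step 3 — Series combination: Z_total = R + C = 95.8 - j7.785 Ω = 96.12∠-4.6° Ω.
Step 4 — Source phasor: V = 110∠13.9° V = 106.8 + j26.43 V.
Step 5 — Current: I = V / Z = 1.085 + j0.364 A = 1.144∠18.5° A.
Step 6 — Complex power: S = V·I* = 125.5 - j10.2 VA.
Step 7 — Real power: P = Re(S) = 125.5 W.
Step 8 — Reactive power: Q = Im(S) = -10.2 VAR.
Step 9 — Apparent power: |S| = 125.9 VA.
Step 10 — Power factor: PF = P/|S| = 0.9967 (leading).

(a) P = 125.5 W  (b) Q = -10.2 VAR  (c) S = 125.9 VA  (d) PF = 0.9967 (leading)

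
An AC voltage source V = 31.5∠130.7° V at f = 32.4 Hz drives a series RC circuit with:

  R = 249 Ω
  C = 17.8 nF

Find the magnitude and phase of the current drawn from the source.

Step 1 — Angular frequency: ω = 2π·f = 2π·32.4 = 203.6 rad/s.
Step 2 — Component impedances:
  R: Z = R = 249 Ω
  C: Z = 1/(jωC) = -j/(ω·C) = 0 - j2.76e+05 Ω
Step 3 — Series combination: Z_total = R + C = 249 - j2.76e+05 Ω = 2.76e+05∠-89.9° Ω.
Step 4 — Source phasor: V = 31.5∠130.7° V = -20.54 + j23.88 V.
Step 5 — Ohm's law: I = V / Z_total = (-20.54 + j23.88) / (249 - j2.76e+05) = -8.66e-05 - j7.436e-05 A.
Step 6 — Convert to polar: |I| = 0.0001141 A, ∠I = -139.4°.

I = 0.0001141∠-139.4° A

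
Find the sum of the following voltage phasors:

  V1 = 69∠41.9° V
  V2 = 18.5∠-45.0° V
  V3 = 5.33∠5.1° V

Step 1 — Convert each phasor to rectangular form:
  V1 = 69·(cos(41.9°) + j·sin(41.9°)) = 51.36 + j46.08 V
  V2 = 18.5·(cos(-45.0°) + j·sin(-45.0°)) = 13.08 - j13.08 V
  V3 = 5.33·(cos(5.1°) + j·sin(5.1°)) = 5.309 + j0.4738 V
Step 2 — Sum components: V_total = 69.75 + j33.47 V.
Step 3 — Convert to polar: |V_total| = 77.36 V, ∠V_total = 25.6°.

V_total = 77.36∠25.6° V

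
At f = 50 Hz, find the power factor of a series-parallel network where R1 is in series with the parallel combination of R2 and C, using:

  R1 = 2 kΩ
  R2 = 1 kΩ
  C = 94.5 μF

Step 1 — Angular frequency: ω = 2π·f = 2π·50 = 314.2 rad/s.
Step 2 — Component impedances:
  R1: Z = R = 2000 Ω
  R2: Z = R = 1000 Ω
  C: Z = 1/(jωC) = -j/(ω·C) = 0 - j33.68 Ω
Step 3 — Parallel branch: R2 || C = 1/(1/R2 + 1/C) = 1.133 - j33.65 Ω.
Step 4 — Series with R1: Z_total = R1 + (R2 || C) = 2001 - j33.65 Ω = 2001∠-1.0° Ω.
Step 5 — Power factor: PF = cos(φ) = Re(Z)/|Z| = 2001.1/2001.4 = 0.9999.
Step 6 — Type: Im(Z) = -33.65 ⇒ leading (phase φ = -1.0°).

PF = 0.9999 (leading, φ = -1.0°)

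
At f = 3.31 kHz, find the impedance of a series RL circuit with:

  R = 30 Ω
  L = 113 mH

Step 1 — Angular frequency: ω = 2π·f = 2π·3310 = 2.08e+04 rad/s.
Step 2 — Component impedances:
  R: Z = R = 30 Ω
  L: Z = jωL = j·2.08e+04·0.113 = 0 + j2350 Ω
Step 3 — Series combination: Z_total = R + L = 30 + j2350 Ω = 2350∠89.3° Ω.

Z = 30 + j2350 Ω = 2350∠89.3° Ω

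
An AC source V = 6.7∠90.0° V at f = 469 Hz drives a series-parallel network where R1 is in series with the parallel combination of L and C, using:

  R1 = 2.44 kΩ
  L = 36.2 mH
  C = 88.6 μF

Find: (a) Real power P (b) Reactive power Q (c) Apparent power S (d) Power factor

Step 1 — Angular frequency: ω = 2π·f = 2π·469 = 2947 rad/s.
Step 2 — Component impedances:
  R1: Z = R = 2440 Ω
  L: Z = jωL = j·2947·0.0362 = 0 + j106.7 Ω
  C: Z = 1/(jωC) = -j/(ω·C) = 0 - j3.83 Ω
Step 3 — Parallel branch: L || C = 1/(1/L + 1/C) = 0 - j3.973 Ω.
Step 4 — Series with R1: Z_total = R1 + (L || C) = 2440 - j3.973 Ω = 2440∠-0.1° Ω.
Step 5 — Source phasor: V = 6.7∠90.0° V = 0 + j6.7 V.
Step 6 — Current: I = V / Z = -4.471e-06 + j0.002746 A = 0.002746∠90.1° A.
Step 7 — Complex power: S = V·I* = 0.0184 - j2.995e-05 VA.
Step 8 — Real power: P = Re(S) = 0.0184 W.
Step 9 — Reactive power: Q = Im(S) = -2.995e-05 VAR.
Step 10 — Apparent power: |S| = 0.0184 VA.
Step 11 — Power factor: PF = P/|S| = 1 (leading).

(a) P = 0.0184 W  (b) Q = -2.995e-05 VAR  (c) S = 0.0184 VA  (d) PF = 1 (leading)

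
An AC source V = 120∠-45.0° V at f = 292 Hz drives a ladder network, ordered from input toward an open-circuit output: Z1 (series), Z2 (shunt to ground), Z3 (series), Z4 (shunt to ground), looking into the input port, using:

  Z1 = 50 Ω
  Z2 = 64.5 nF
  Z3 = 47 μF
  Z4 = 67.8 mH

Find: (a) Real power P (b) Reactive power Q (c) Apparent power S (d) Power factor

Step 1 — Angular frequency: ω = 2π·f = 2π·292 = 1835 rad/s.
Step 2 — Component impedances:
  Z1: Z = R = 50 Ω
  Z2: Z = 1/(jωC) = -j/(ω·C) = 0 - j8450 Ω
  Z3: Z = 1/(jωC) = -j/(ω·C) = 0 - j11.6 Ω
  Z4: Z = jωL = j·1835·0.0678 = 0 + j124.4 Ω
Step 3 — Ladder network (open output): work backward from the far end, alternating series and parallel combinations. Z_in = 50 + j114.3 Ω = 124.8∠66.4° Ω.
Step 4 — Source phasor: V = 120∠-45.0° V = 84.85 - j84.85 V.
Step 5 — Current: I = V / Z = -0.3506 - j0.8956 A = 0.9617∠-111.4° A.
Step 6 — Complex power: S = V·I* = 46.24 + j105.7 VA.
Step 7 — Real power: P = Re(S) = 46.24 W.
Step 8 — Reactive power: Q = Im(S) = 105.7 VAR.
Step 9 — Apparent power: |S| = 115.4 VA.
Step 10 — Power factor: PF = P/|S| = 0.4007 (lagging).

(a) P = 46.24 W  (b) Q = 105.7 VAR  (c) S = 115.4 VA  (d) PF = 0.4007 (lagging)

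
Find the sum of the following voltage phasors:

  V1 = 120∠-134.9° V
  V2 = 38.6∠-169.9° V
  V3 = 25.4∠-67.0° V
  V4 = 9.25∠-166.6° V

Step 1 — Convert each phasor to rectangular form:
  V1 = 120·(cos(-134.9°) + j·sin(-134.9°)) = -84.7 - j85 V
  V2 = 38.6·(cos(-169.9°) + j·sin(-169.9°)) = -38 - j6.769 V
  V3 = 25.4·(cos(-67.0°) + j·sin(-67.0°)) = 9.925 - j23.38 V
  V4 = 9.25·(cos(-166.6°) + j·sin(-166.6°)) = -8.998 - j2.144 V
Step 2 — Sum components: V_total = -121.8 - j117.3 V.
Step 3 — Convert to polar: |V_total| = 169.1 V, ∠V_total = -136.1°.

V_total = 169.1∠-136.1° V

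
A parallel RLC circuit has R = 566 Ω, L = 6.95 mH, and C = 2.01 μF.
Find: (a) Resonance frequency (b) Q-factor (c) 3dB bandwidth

Step 1 — Resonance: ω₀ = 1/√(LC) = 1/√(0.00695·2.01e-06) = 8461 rad/s.
Step 2 — f₀ = ω₀/(2π) = 1347 Hz.
Step 3 — Parallel Q: Q = R/(ω₀L) = 566/(8461·0.00695) = 9.625.
Step 4 — Bandwidth: Δω = ω₀/Q = 879 rad/s; BW = Δω/(2π) = 139.9 Hz.

(a) f₀ = 1347 Hz  (b) Q = 9.625  (c) BW = 139.9 Hz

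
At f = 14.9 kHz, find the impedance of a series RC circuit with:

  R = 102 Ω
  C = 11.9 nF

Step 1 — Angular frequency: ω = 2π·f = 2π·1.49e+04 = 9.362e+04 rad/s.
Step 2 — Component impedances:
  R: Z = R = 102 Ω
  C: Z = 1/(jωC) = -j/(ω·C) = 0 - j897.6 Ω
Step 3 — Series combination: Z_total = R + C = 102 - j897.6 Ω = 903.4∠-83.5° Ω.

Z = 102 - j897.6 Ω = 903.4∠-83.5° Ω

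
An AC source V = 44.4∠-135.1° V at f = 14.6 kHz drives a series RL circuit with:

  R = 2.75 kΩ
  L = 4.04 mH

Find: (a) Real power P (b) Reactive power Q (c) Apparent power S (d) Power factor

Step 1 — Angular frequency: ω = 2π·f = 2π·1.46e+04 = 9.173e+04 rad/s.
Step 2 — Component impedances:
  R: Z = R = 2750 Ω
  L: Z = jωL = j·9.173e+04·0.00404 = 0 + j370.6 Ω
Step 3 — Series combination: Z_total = R + L = 2750 + j370.6 Ω = 2775∠7.7° Ω.
Step 4 — Source phasor: V = 44.4∠-135.1° V = -31.45 - j31.34 V.
Step 5 — Current: I = V / Z = -0.01274 - j0.00968 A = 0.016∠-142.8° A.
Step 6 — Complex power: S = V·I* = 0.7041 + j0.09489 VA.
Step 7 — Real power: P = Re(S) = 0.7041 W.
Step 8 — Reactive power: Q = Im(S) = 0.09489 VAR.
Step 9 — Apparent power: |S| = 0.7104 VA.
Step 10 — Power factor: PF = P/|S| = 0.991 (lagging).

(a) P = 0.7041 W  (b) Q = 0.09489 VAR  (c) S = 0.7104 VA  (d) PF = 0.991 (lagging)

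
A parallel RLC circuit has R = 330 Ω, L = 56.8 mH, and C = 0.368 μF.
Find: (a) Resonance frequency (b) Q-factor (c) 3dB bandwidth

Step 1 — Resonance: ω₀ = 1/√(LC) = 1/√(0.0568·3.68e-07) = 6917 rad/s.
Step 2 — f₀ = ω₀/(2π) = 1101 Hz.
Step 3 — Parallel Q: Q = R/(ω₀L) = 330/(6917·0.0568) = 0.84.
Step 4 — Bandwidth: Δω = ω₀/Q = 8235 rad/s; BW = Δω/(2π) = 1311 Hz.

(a) f₀ = 1101 Hz  (b) Q = 0.84  (c) BW = 1311 Hz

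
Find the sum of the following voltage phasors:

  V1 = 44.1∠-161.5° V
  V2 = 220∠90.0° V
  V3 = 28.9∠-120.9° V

Step 1 — Convert each phasor to rectangular form:
  V1 = 44.1·(cos(-161.5°) + j·sin(-161.5°)) = -41.82 - j13.99 V
  V2 = 220·(cos(90.0°) + j·sin(90.0°)) = 0 + j220 V
  V3 = 28.9·(cos(-120.9°) + j·sin(-120.9°)) = -14.84 - j24.8 V
Step 2 — Sum components: V_total = -56.66 + j181.2 V.
Step 3 — Convert to polar: |V_total| = 189.9 V, ∠V_total = 107.4°.

V_total = 189.9∠107.4° V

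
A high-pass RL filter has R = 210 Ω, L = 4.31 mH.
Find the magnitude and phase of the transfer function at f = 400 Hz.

Step 1 — Angular frequency: ω = 2π·400 = 2513 rad/s.
Step 2 — Transfer function: H(jω) = jωL/(R + jωL).
Step 3 — Numerator jωL = j·10.83; denominator R + jωL = 210 + j10.83.
Step 4 — H = 0.002654 + j0.05145.
Step 5 — Magnitude: |H| = 0.05151 (-25.8 dB); phase: φ = 87.0°.

|H| = 0.05151 (-25.8 dB), φ = 87.0°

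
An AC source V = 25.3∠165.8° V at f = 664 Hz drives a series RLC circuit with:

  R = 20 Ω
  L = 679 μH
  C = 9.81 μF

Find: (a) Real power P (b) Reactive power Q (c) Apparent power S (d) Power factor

Step 1 — Angular frequency: ω = 2π·f = 2π·664 = 4172 rad/s.
Step 2 — Component impedances:
  R: Z = R = 20 Ω
  L: Z = jωL = j·4172·0.000679 = 0 + j2.833 Ω
  C: Z = 1/(jωC) = -j/(ω·C) = 0 - j24.43 Ω
Step 3 — Series combination: Z_total = R + L + C = 20 - j21.6 Ω = 29.44∠-47.2° Ω.
Step 4 — Source phasor: V = 25.3∠165.8° V = -24.53 + j6.206 V.
Step 5 — Current: I = V / Z = -0.7208 - j0.4681 A = 0.8594∠-147.0° A.
Step 6 — Complex power: S = V·I* = 14.77 - j15.95 VA.
Step 7 — Real power: P = Re(S) = 14.77 W.
Step 8 — Reactive power: Q = Im(S) = -15.95 VAR.
Step 9 — Apparent power: |S| = 21.74 VA.
Step 10 — Power factor: PF = P/|S| = 0.6794 (leading).

(a) P = 14.77 W  (b) Q = -15.95 VAR  (c) S = 21.74 VA  (d) PF = 0.6794 (leading)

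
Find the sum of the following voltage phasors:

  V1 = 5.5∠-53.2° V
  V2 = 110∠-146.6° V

Step 1 — Convert each phasor to rectangular form:
  V1 = 5.5·(cos(-53.2°) + j·sin(-53.2°)) = 3.295 - j4.404 V
  V2 = 110·(cos(-146.6°) + j·sin(-146.6°)) = -91.83 - j60.55 V
Step 2 — Sum components: V_total = -88.54 - j64.96 V.
Step 3 — Convert to polar: |V_total| = 109.8 V, ∠V_total = -143.7°.

V_total = 109.8∠-143.7° V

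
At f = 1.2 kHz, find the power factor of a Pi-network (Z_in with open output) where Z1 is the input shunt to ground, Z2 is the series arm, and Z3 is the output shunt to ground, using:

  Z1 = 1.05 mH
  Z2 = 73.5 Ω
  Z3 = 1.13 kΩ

Step 1 — Angular frequency: ω = 2π·f = 2π·1200 = 7540 rad/s.
Step 2 — Component impedances:
  Z1: Z = jωL = j·7540·0.00105 = 0 + j7.917 Ω
  Z2: Z = R = 73.5 Ω
  Z3: Z = R = 1130 Ω
Step 3 — With open output, the series arm Z2 and the output shunt Z3 appear in series to ground: Z2 + Z3 = 1204 Ω.
Step 4 — Parallel with input shunt Z1: Z_in = Z1 || (Z2 + Z3) = 0.05208 + j7.916 Ω = 7.917∠89.6° Ω.
Step 5 — Power factor: PF = cos(φ) = Re(Z)/|Z| = 0.05208/7.917 = 0.006578.
Step 6 — Type: Im(Z) = 7.916 ⇒ lagging (phase φ = 89.6°).

PF = 0.006578 (lagging, φ = 89.6°)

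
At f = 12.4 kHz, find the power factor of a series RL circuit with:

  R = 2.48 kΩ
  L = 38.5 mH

Step 1 — Angular frequency: ω = 2π·f = 2π·1.24e+04 = 7.791e+04 rad/s.
Step 2 — Component impedances:
  R: Z = R = 2480 Ω
  L: Z = jωL = j·7.791e+04·0.0385 = 0 + j3000 Ω
Step 3 — Series combination: Z_total = R + L = 2480 + j3000 Ω = 3892∠50.4° Ω.
Step 4 — Power factor: PF = cos(φ) = Re(Z)/|Z| = 2480/3892 = 0.6372.
Step 5 — Type: Im(Z) = 3000 ⇒ lagging (phase φ = 50.4°).

PF = 0.6372 (lagging, φ = 50.4°)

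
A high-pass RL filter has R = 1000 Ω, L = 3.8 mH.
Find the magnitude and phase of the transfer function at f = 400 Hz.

Step 1 — Angular frequency: ω = 2π·400 = 2513 rad/s.
Step 2 — Transfer function: H(jω) = jωL/(R + jωL).
Step 3 — Numerator jωL = j·9.55; denominator R + jωL = 1000 + j9.55.
Step 4 — H = 9.12e-05 + j0.00955.
Step 5 — Magnitude: |H| = 0.00955 (-40.4 dB); phase: φ = 89.5°.

|H| = 0.00955 (-40.4 dB), φ = 89.5°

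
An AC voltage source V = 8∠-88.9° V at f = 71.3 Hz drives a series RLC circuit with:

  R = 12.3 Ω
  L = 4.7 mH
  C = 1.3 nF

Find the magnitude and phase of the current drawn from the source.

Step 1 — Angular frequency: ω = 2π·f = 2π·71.3 = 448 rad/s.
Step 2 — Component impedances:
  R: Z = R = 12.3 Ω
  L: Z = jωL = j·448·0.0047 = 0 + j2.106 Ω
  C: Z = 1/(jωC) = -j/(ω·C) = 0 - j1.717e+06 Ω
Step 3 — Series combination: Z_total = R + L + C = 12.3 - j1.717e+06 Ω = 1.717e+06∠-90.0° Ω.
Step 4 — Source phasor: V = 8∠-88.9° V = 0.1536 - j7.999 V.
Step 5 — Ohm's law: I = V / Z_total = (0.1536 - j7.999) / (12.3 - j1.717e+06) = 4.658e-06 + j8.941e-08 A.
Step 6 — Convert to polar: |I| = 4.659e-06 A, ∠I = 1.1°.

I = 4.659e-06∠1.1° A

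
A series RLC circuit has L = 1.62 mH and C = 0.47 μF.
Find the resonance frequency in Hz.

Step 1 — Resonance condition Im(Z)=0 gives ω₀ = 1/√(LC).
Step 2 — ω₀ = 1/√(0.00162·4.7e-07) = 3.624e+04 rad/s.
Step 3 — f₀ = ω₀/(2π) = 5768 Hz.

f₀ = 5768 Hz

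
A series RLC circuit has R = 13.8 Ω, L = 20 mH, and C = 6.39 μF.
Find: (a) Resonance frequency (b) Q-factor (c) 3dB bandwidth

Step 1 — Resonance condition Im(Z)=0 gives ω₀ = 1/√(LC).
Step 2 — ω₀ = 1/√(0.02·6.39e-06) = 2797 rad/s.
Step 3 — f₀ = ω₀/(2π) = 445.2 Hz.
Step 4 — Series Q: Q = ω₀L/R = 2797·0.02/13.8 = 4.054.
Step 5 — 3dB bandwidth: Δω = ω₀/Q = 690 rad/s; BW = Δω/(2π) = 109.8 Hz.

(a) f₀ = 445.2 Hz  (b) Q = 4.054  (c) BW = 109.8 Hz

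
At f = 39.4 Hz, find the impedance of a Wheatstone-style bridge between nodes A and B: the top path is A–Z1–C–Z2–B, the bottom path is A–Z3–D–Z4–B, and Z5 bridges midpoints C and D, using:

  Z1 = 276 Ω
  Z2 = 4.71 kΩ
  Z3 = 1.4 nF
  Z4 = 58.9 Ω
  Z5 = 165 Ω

Step 1 — Angular frequency: ω = 2π·f = 2π·39.4 = 247.6 rad/s.
Step 2 — Component impedances:
  Z1: Z = R = 276 Ω
  Z2: Z = R = 4710 Ω
  Z3: Z = 1/(jωC) = -j/(ω·C) = 0 - j2.885e+06 Ω
  Z4: Z = R = 58.9 Ω
  Z5: Z = R = 165 Ω
Step 3 — Bridge requires nodal analysis (the Z5 bridge couples midpoints C and D, so the two paths cannot be reduced to a simple series/parallel combination). Setting node B to ground and injecting 1 A at node A, the 3-node admittance system at A, C, D solves to V_A = Z_AB = 489.7 - j0.06513 Ω = 489.7∠-0.0° Ω.

Z = 489.7 - j0.06513 Ω = 489.7∠-0.0° Ω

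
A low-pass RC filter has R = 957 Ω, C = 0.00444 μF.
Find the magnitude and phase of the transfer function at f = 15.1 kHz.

Step 1 — Angular frequency: ω = 2π·1.51e+04 = 9.488e+04 rad/s.
Step 2 — Transfer function: H(jω) = 1/(1 + jωRC).
Step 3 — Denominator: 1 + jωRC = 1 + j·9.488e+04·957·4.44e-09 = 1 + j0.4031.
Step 4 — H = 0.8602 - j0.3468.
Step 5 — Magnitude: |H| = 0.9275 (-0.7 dB); phase: φ = -22.0°.

|H| = 0.9275 (-0.7 dB), φ = -22.0°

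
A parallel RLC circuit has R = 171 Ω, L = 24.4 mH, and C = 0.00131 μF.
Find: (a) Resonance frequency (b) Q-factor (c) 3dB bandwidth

Step 1 — Resonance: ω₀ = 1/√(LC) = 1/√(0.0244·1.31e-09) = 1.769e+05 rad/s.
Step 2 — f₀ = ω₀/(2π) = 2.815e+04 Hz.
Step 3 — Parallel Q: Q = R/(ω₀L) = 171/(1.769e+05·0.0244) = 0.03962.
Step 4 — Bandwidth: Δω = ω₀/Q = 4.464e+06 rad/s; BW = Δω/(2π) = 7.105e+05 Hz.

(a) f₀ = 2.815e+04 Hz  (b) Q = 0.03962  (c) BW = 7.105e+05 Hz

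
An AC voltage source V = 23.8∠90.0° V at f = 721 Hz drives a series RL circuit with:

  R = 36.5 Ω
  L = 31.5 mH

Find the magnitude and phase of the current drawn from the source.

Step 1 — Angular frequency: ω = 2π·f = 2π·721 = 4530 rad/s.
Step 2 — Component impedances:
  R: Z = R = 36.5 Ω
  L: Z = jωL = j·4530·0.0315 = 0 + j142.7 Ω
Step 3 — Series combination: Z_total = R + L = 36.5 + j142.7 Ω = 147.3∠75.7° Ω.
Step 4 — Source phasor: V = 23.8∠90.0° V = 0 + j23.8 V.
Step 5 — Ohm's law: I = V / Z_total = (0 + j23.8) / (36.5 + j142.7) = 0.1565 + j0.04004 A.
Step 6 — Convert to polar: |I| = 0.1616 A, ∠I = 14.3°.

I = 0.1616∠14.3° A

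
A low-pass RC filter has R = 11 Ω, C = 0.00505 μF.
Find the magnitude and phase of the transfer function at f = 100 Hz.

Step 1 — Angular frequency: ω = 2π·100 = 628.3 rad/s.
Step 2 — Transfer function: H(jω) = 1/(1 + jωRC).
Step 3 — Denominator: 1 + jωRC = 1 + j·628.3·11·5.05e-09 = 1 + j3.49e-05.
Step 4 — H = 1 - j3.49e-05.
Step 5 — Magnitude: |H| = 1 (-0.0 dB); phase: φ = -0.0°.

|H| = 1 (-0.0 dB), φ = -0.0°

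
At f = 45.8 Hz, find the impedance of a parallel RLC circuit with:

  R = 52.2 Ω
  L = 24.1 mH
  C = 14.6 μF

Step 1 — Angular frequency: ω = 2π·f = 2π·45.8 = 287.8 rad/s.
Step 2 — Component impedances:
  R: Z = R = 52.2 Ω
  L: Z = jωL = j·287.8·0.0241 = 0 + j6.935 Ω
  C: Z = 1/(jωC) = -j/(ω·C) = 0 - j238 Ω
Step 3 — Parallel combination: 1/Z_total = 1/R + 1/L + 1/C; Z_total = 0.9596 + j7.012 Ω = 7.077∠82.2° Ω.

Z = 0.9596 + j7.012 Ω = 7.077∠82.2° Ω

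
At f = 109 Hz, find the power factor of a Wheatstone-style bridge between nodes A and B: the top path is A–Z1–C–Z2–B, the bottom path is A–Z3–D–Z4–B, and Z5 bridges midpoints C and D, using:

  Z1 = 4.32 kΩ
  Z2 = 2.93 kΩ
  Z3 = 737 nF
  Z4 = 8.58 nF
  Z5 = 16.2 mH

Step 1 — Angular frequency: ω = 2π·f = 2π·109 = 684.9 rad/s.
Step 2 — Component impedances:
  Z1: Z = R = 4320 Ω
  Z2: Z = R = 2930 Ω
  Z3: Z = 1/(jωC) = -j/(ω·C) = 0 - j1981 Ω
  Z4: Z = 1/(jωC) = -j/(ω·C) = 0 - j1.702e+05 Ω
  Z5: Z = jωL = j·684.9·0.0162 = 0 + j11.09 Ω
Step 3 — Bridge requires nodal analysis (the Z5 bridge couples midpoints C and D, so the two paths cannot be reduced to a simple series/parallel combination). Setting node B to ground and injecting 1 A at node A, the 3-node admittance system at A, C, D solves to V_A = Z_AB = 3673 - j1681 Ω = 4040∠-24.6° Ω.
Step 4 — Power factor: PF = cos(φ) = Re(Z)/|Z| = 3673.2/4039.7 = 0.9093.
Step 5 — Type: Im(Z) = -1681 ⇒ leading (phase φ = -24.6°).

PF = 0.9093 (leading, φ = -24.6°)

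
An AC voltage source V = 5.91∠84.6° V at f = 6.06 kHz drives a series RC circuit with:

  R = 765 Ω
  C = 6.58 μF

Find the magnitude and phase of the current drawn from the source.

Step 1 — Angular frequency: ω = 2π·f = 2π·6060 = 3.808e+04 rad/s.
Step 2 — Component impedances:
  R: Z = R = 765 Ω
  C: Z = 1/(jωC) = -j/(ω·C) = 0 - j3.991 Ω
Step 3 — Series combination: Z_total = R + C = 765 - j3.991 Ω = 765∠-0.3° Ω.
Step 4 — Source phasor: V = 5.91∠84.6° V = 0.5562 + j5.884 V.
Step 5 — Ohm's law: I = V / Z_total = (0.5562 + j5.884) / (765 - j3.991) = 0.0006869 + j0.007695 A.
Step 6 — Convert to polar: |I| = 0.007725 A, ∠I = 84.9°.

I = 0.007725∠84.9° A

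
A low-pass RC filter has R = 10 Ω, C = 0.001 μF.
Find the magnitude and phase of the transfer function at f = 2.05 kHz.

Step 1 — Angular frequency: ω = 2π·2050 = 1.288e+04 rad/s.
Step 2 — Transfer function: H(jω) = 1/(1 + jωRC).
Step 3 — Denominator: 1 + jωRC = 1 + j·1.288e+04·10·1e-09 = 1 + j0.0001288.
Step 4 — H = 1 - j0.0001288.
Step 5 — Magnitude: |H| = 1 (-0.0 dB); phase: φ = -0.0°.

|H| = 1 (-0.0 dB), φ = -0.0°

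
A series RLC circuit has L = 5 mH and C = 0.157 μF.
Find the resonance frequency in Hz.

Step 1 — Resonance condition Im(Z)=0 gives ω₀ = 1/√(LC).
Step 2 — ω₀ = 1/√(0.005·1.57e-07) = 3.569e+04 rad/s.
Step 3 — f₀ = ω₀/(2π) = 5680 Hz.

f₀ = 5680 Hz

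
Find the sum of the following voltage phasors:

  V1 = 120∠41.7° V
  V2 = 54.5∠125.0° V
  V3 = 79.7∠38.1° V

Step 1 — Convert each phasor to rectangular form:
  V1 = 120·(cos(41.7°) + j·sin(41.7°)) = 89.6 + j79.83 V
  V2 = 54.5·(cos(125.0°) + j·sin(125.0°)) = -31.26 + j44.64 V
  V3 = 79.7·(cos(38.1°) + j·sin(38.1°)) = 62.72 + j49.18 V
Step 2 — Sum components: V_total = 121.1 + j173.6 V.
Step 3 — Convert to polar: |V_total| = 211.7 V, ∠V_total = 55.1°.

V_total = 211.7∠55.1° V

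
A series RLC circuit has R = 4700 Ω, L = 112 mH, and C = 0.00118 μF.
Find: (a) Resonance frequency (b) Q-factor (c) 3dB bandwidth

Step 1 — Resonance: ω₀ = 1/√(LC) = 1/√(0.112·1.18e-09) = 8.699e+04 rad/s.
Step 2 — f₀ = ω₀/(2π) = 1.384e+04 Hz.
Step 3 — Series Q: Q = ω₀L/R = 8.699e+04·0.112/4700 = 2.073.
Step 4 — Bandwidth: Δω = ω₀/Q = 4.196e+04 rad/s; BW = Δω/(2π) = 6679 Hz.

(a) f₀ = 1.384e+04 Hz  (b) Q = 2.073  (c) BW = 6679 Hz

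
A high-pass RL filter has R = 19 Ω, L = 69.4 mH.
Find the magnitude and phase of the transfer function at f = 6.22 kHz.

Step 1 — Angular frequency: ω = 2π·6220 = 3.908e+04 rad/s.
Step 2 — Transfer function: H(jω) = jωL/(R + jωL).
Step 3 — Numerator jωL = j·2712; denominator R + jωL = 19 + j2712.
Step 4 — H = 1 + j0.007005.
Step 5 — Magnitude: |H| = 1 (-0.0 dB); phase: φ = 0.4°.

|H| = 1 (-0.0 dB), φ = 0.4°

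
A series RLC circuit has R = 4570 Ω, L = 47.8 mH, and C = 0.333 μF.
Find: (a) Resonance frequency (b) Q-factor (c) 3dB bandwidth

Step 1 — Resonance: ω₀ = 1/√(LC) = 1/√(0.0478·3.33e-07) = 7926 rad/s.
Step 2 — f₀ = ω₀/(2π) = 1261 Hz.
Step 3 — Series Q: Q = ω₀L/R = 7926·0.0478/4570 = 0.0829.
Step 4 — Bandwidth: Δω = ω₀/Q = 9.561e+04 rad/s; BW = Δω/(2π) = 1.522e+04 Hz.

(a) f₀ = 1261 Hz  (b) Q = 0.0829  (c) BW = 1.522e+04 Hz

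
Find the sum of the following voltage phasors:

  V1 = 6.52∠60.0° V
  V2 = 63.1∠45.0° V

Step 1 — Convert each phasor to rectangular form:
  V1 = 6.52·(cos(60.0°) + j·sin(60.0°)) = 3.26 + j5.646 V
  V2 = 63.1·(cos(45.0°) + j·sin(45.0°)) = 44.62 + j44.62 V
Step 2 — Sum components: V_total = 47.88 + j50.26 V.
Step 3 — Convert to polar: |V_total| = 69.42 V, ∠V_total = 46.4°.

V_total = 69.42∠46.4° V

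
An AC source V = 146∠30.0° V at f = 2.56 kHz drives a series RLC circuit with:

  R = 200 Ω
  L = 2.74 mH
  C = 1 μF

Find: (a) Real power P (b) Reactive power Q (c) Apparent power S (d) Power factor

Step 1 — Angular frequency: ω = 2π·f = 2π·2560 = 1.608e+04 rad/s.
Step 2 — Component impedances:
  R: Z = R = 200 Ω
  L: Z = jωL = j·1.608e+04·0.00274 = 0 + j44.07 Ω
  C: Z = 1/(jωC) = -j/(ω·C) = 0 - j62.17 Ω
Step 3 — Series combination: Z_total = R + L + C = 200 - j18.1 Ω = 200.8∠-5.2° Ω.
Step 4 — Source phasor: V = 146∠30.0° V = 126.4 + j73 V.
Step 5 — Current: I = V / Z = 0.5943 + j0.4188 A = 0.727∠35.2° A.
Step 6 — Complex power: S = V·I* = 105.7 - j9.566 VA.
Step 7 — Real power: P = Re(S) = 105.7 W.
Step 8 — Reactive power: Q = Im(S) = -9.566 VAR.
Step 9 — Apparent power: |S| = 106.1 VA.
Step 10 — Power factor: PF = P/|S| = 0.9959 (leading).

(a) P = 105.7 W  (b) Q = -9.566 VAR  (c) S = 106.1 VA  (d) PF = 0.9959 (leading)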